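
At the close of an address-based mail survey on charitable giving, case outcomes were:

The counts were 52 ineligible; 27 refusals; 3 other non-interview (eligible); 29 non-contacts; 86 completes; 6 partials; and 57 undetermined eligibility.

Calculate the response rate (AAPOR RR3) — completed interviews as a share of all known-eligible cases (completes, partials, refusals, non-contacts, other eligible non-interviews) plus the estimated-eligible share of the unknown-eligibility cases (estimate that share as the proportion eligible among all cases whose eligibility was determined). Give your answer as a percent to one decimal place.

44.5%

Numerator → 86
Determined eligible → 86 + 6 + 27 + 29 + 3 = 151
e = 151 / (151 + 52) = 151 / 203 = 0.7438
e × U → 0.7438 × 57 = 42.40
Denominator → 151 + 42.40 = 193.40
RR3 = 86 / 193.40 = 0.4447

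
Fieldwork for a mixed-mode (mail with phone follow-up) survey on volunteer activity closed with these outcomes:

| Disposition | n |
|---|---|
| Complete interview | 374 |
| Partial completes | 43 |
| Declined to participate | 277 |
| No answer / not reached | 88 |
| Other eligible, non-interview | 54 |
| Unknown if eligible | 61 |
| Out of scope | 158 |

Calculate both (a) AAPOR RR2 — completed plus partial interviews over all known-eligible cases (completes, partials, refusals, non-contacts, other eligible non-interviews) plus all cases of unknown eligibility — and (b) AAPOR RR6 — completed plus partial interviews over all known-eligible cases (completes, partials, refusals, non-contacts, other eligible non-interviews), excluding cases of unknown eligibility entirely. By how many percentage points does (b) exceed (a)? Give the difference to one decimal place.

Num: 374 + 43 = 417
Denom: 374 + 43 + 277 + 88 + 54 + 61 = 897
RR2 = 417 / 897 = 0.4649
Denom: 374 + 43 + 277 + 88 + 54 = 836
RR6 = 417 / 836 = 0.4988
Difference = 49.88 − 46.49 = 3.39 percentage points

3.4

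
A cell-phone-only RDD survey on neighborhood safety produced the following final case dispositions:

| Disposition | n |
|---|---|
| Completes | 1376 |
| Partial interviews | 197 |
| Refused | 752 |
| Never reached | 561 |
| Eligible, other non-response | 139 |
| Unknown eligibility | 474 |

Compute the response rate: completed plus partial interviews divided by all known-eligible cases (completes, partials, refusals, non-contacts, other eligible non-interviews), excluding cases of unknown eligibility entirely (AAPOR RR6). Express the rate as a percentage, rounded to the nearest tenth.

Num → 1376 + 197 = 1573
Denominator → 1376 + 197 + 752 + 561 + 139 = 3025
RR6 = 1573 / 3025 = 0.5200

52.0%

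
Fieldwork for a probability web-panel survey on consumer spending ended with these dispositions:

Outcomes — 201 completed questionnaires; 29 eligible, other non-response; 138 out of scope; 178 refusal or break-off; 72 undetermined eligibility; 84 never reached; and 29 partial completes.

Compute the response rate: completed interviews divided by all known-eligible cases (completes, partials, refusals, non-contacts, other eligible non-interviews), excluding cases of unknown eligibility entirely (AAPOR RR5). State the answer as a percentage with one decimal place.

Num: 201
Base: 201 + 29 + 178 + 84 + 29 = 521
RR5 = 201 / 521 = 0.3858

38.6%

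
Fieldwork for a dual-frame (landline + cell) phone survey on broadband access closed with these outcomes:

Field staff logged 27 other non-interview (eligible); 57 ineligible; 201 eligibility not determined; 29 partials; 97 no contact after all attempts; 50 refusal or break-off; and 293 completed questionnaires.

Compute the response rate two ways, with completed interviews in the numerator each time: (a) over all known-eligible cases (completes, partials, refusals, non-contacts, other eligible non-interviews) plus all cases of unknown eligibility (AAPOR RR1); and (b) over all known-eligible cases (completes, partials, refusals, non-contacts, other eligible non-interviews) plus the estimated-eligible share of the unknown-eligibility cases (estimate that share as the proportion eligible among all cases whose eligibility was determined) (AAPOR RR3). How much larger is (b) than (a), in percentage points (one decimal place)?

1.3

Num: 293
Denom: 293 + 29 + 50 + 97 + 27 + 201 = 697
RR1 = 293 / 697 = 0.4204
Eligible (known): 293 + 29 + 50 + 97 + 27 = 496
e = 496 / (496 + 57) = 496 / 553 = 0.8969
Eligible share of unknowns: 0.8969 × 201 = 180.28
Denom: 496 + 180.28 = 676.28
RR3 = 293 / 676.28 = 0.4333
Difference = 43.33 − 42.04 = 1.29 percentage points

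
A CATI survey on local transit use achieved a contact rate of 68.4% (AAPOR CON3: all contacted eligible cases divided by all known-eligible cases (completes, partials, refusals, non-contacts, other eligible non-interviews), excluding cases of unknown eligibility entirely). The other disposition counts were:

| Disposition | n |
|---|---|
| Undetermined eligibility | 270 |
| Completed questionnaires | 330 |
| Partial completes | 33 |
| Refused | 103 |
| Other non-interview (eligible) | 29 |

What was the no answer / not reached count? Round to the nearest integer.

Numerator: 330 + 33 + 103 + 29 = 495
CON3 = 495 / D = 0.684
D = 495 / 0.684 = 723.7
Other denominator terms total 495
no answer / not reached = 723.7 − 495 ≈ 229

229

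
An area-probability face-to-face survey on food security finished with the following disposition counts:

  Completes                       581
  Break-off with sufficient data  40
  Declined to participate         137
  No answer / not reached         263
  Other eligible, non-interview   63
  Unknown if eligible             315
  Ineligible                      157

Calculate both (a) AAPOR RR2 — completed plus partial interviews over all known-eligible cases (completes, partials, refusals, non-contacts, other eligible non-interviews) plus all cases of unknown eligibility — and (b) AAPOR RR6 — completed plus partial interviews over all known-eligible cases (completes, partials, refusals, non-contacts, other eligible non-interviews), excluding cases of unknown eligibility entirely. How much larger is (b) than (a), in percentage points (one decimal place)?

Num: 581 + 40 = 621
Denominator: 581 + 40 + 137 + 263 + 63 + 315 = 1399
RR2 = 621 / 1399 = 0.4439
Denominator: 581 + 40 + 137 + 263 + 63 = 1084
RR6 = 621 / 1084 = 0.5729
Difference = 57.29 − 44.39 = 12.90 percentage points

12.9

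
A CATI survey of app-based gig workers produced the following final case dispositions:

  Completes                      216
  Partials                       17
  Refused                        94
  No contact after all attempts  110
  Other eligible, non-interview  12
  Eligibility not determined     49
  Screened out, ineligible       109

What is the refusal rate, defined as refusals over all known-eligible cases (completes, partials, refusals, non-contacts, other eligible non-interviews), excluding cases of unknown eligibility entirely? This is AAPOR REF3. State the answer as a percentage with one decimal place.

20.9%

Top: 94
Base: 216 + 17 + 94 + 110 + 12 = 449
REF3 = 94 / 449 = 0.2094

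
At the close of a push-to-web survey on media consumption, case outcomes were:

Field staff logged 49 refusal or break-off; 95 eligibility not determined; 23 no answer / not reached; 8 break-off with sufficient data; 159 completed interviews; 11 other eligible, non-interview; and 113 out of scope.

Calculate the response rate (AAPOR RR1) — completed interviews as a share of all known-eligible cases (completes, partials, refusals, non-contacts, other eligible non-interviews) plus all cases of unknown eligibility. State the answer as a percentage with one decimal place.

46.1%

Numerator: 159
Denominator: 159 + 8 + 49 + 23 + 11 + 95 = 345
RR1 = 159 / 345 = 0.4609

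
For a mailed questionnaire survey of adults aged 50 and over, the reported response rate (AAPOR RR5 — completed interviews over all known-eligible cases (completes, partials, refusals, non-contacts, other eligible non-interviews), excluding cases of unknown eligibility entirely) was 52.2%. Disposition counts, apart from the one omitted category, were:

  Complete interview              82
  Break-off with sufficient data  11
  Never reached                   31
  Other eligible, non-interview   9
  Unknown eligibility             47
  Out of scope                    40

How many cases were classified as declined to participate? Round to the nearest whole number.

24

RR5 = 82 / D = 0.522
D = 82 / 0.522 = 157.1
Rest of base = 133
declined to participate = 157.1 − 133 ≈ 24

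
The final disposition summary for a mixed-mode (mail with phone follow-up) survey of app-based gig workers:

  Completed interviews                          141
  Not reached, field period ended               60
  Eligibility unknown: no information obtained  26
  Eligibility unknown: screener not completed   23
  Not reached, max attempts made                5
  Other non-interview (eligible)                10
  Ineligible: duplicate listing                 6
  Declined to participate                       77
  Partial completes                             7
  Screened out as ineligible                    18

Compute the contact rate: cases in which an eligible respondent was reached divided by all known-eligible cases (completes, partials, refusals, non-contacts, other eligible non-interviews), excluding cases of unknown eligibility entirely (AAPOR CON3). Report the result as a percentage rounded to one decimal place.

78.3%

Never reached = 60 + 5 = 65
Undetermined eligibility = 23 + 26 = 49
Out of scope = 18 + 6 = 24
Numerator: 141 + 7 + 77 + 10 = 235
Denom: 141 + 7 + 77 + 65 + 10 = 300
CON3 = 235 / 300 = 0.7833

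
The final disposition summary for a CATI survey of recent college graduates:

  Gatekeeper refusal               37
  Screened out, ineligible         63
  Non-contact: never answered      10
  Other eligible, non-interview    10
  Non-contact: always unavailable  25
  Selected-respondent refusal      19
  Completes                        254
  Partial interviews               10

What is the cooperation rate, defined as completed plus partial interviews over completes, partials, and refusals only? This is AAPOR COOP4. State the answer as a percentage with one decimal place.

Refusals = 37 + 19 = 56
Non-contacts = 10 + 25 = 35
Numerator: 254 + 10 = 264
Denominator: 254 + 10 + 56 = 320
COOP4 = 264 / 320 = 0.8250

82.5%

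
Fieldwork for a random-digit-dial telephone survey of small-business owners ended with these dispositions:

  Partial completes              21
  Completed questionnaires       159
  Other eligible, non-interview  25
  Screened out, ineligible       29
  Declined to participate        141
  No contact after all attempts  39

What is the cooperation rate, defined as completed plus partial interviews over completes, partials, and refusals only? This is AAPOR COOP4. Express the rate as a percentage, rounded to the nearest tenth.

Num: 159 + 21 = 180
Base: 159 + 21 + 141 = 321
COOP4 = 180 / 321 = 0.5607

56.1%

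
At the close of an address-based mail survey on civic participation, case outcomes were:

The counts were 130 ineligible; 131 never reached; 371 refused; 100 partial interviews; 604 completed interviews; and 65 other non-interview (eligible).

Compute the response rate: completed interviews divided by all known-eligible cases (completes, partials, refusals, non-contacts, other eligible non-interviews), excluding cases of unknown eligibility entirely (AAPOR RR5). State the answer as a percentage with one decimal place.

47.5%

Top: 604
Base: 604 + 100 + 371 + 131 + 65 = 1271
RR5 = 604 / 1271 = 0.4752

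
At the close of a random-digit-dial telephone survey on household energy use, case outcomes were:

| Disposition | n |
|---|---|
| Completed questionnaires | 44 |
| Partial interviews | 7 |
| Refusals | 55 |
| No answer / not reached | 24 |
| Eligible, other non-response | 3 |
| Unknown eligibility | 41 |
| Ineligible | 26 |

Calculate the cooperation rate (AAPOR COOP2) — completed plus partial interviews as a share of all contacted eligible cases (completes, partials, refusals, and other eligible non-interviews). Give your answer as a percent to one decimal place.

46.8%

Numerator → 44 + 7 = 51
Base → 44 + 7 + 55 + 3 = 109
COOP2 = 51 / 109 = 0.4679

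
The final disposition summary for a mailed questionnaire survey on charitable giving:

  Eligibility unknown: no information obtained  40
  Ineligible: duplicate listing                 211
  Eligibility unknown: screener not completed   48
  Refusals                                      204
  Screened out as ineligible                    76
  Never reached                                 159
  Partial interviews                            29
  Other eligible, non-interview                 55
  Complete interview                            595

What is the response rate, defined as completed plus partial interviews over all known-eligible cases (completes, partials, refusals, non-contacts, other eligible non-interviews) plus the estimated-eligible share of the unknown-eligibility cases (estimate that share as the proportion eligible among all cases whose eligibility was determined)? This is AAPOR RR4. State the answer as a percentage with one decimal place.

Undetermined eligibility = 48 + 40 = 88
Ineligible = 76 + 211 = 287
Numerator: 595 + 29 = 624
Eligible (known): 595 + 29 + 204 + 159 + 55 = 1042
e = 1042 / (1042 + 287) = 1042 / 1329 = 0.7840
Eligible share of unknowns: 0.7840 × 88 = 68.99
Base: 1042 + 68.99 = 1110.99
RR4 = 624 / 1110.99 = 0.5617

56.2%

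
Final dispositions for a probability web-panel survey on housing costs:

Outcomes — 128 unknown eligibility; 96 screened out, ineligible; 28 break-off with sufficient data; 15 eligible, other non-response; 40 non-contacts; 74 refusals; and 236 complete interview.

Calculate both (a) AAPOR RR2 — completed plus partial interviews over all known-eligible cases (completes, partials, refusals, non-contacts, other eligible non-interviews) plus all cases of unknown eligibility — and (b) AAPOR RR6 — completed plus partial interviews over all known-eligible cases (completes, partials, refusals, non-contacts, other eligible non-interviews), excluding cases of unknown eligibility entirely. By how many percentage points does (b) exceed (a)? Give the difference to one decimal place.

16.5

Top: 236 + 28 = 264
Denominator: 236 + 28 + 74 + 40 + 15 + 128 = 521
RR2 = 264 / 521 = 0.5067
Denominator: 236 + 28 + 74 + 40 + 15 = 393
RR6 = 264 / 393 = 0.6718
Difference = 67.18 − 50.67 = 16.51 percentage points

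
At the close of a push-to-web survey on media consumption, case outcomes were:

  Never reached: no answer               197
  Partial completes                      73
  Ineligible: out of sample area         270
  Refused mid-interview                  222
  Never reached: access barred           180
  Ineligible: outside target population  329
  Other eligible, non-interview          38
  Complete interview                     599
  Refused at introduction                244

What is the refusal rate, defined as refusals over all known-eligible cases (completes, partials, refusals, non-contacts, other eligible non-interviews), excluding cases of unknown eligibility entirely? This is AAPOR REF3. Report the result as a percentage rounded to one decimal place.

30.0%

Refusal or break-off = 244 + 222 = 466
Never reached = 197 + 180 = 377
Out of scope = 329 + 270 = 599
Top → 466
Base → 599 + 73 + 466 + 377 + 38 = 1553
REF3 = 466 / 1553 = 0.3001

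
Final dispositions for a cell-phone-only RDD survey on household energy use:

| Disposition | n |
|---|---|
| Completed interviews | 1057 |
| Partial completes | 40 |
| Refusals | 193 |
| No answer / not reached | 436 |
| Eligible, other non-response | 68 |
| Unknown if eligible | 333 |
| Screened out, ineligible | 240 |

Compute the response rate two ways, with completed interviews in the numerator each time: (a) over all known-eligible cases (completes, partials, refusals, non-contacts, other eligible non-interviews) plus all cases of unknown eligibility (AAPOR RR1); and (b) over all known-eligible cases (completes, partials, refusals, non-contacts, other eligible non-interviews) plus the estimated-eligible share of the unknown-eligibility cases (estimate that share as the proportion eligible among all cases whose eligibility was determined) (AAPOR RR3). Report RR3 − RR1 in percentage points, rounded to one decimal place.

Top: 1057
Denominator: 1057 + 40 + 193 + 436 + 68 + 333 = 2127
RR1 = 1057 / 2127 = 0.4969
Eligible (known): 1057 + 40 + 193 + 436 + 68 = 1794
e = 1794 / (1794 + 240) = 1794 / 2034 = 0.8820
e × U: 0.8820 × 333 = 293.71
Denominator: 1794 + 293.71 = 2087.71
RR3 = 1057 / 2087.71 = 0.5063
Difference = 50.63 − 49.69 = 0.94 percentage points

0.9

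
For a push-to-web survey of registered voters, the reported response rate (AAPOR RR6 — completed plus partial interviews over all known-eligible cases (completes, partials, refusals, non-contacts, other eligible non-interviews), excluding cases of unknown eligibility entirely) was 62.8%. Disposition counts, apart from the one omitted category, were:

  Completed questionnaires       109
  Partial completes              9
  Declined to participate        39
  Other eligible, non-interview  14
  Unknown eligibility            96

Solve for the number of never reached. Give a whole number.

Top → 109 + 9 = 118
RR6 = 118 / D = 0.628
D = 118 / 0.628 = 187.9
Rest of base = 171
never reached = 187.9 − 171 ≈ 17

17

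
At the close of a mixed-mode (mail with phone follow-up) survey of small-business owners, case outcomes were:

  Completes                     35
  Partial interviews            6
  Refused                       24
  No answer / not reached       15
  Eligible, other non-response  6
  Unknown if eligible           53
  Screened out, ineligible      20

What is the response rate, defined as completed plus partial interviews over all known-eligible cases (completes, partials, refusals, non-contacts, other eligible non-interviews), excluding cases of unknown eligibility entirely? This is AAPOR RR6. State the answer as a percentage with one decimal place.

Numerator = 35 + 6 = 41
Base = 35 + 6 + 24 + 15 + 6 = 86
RR6 = 41 / 86 = 0.4767

47.7%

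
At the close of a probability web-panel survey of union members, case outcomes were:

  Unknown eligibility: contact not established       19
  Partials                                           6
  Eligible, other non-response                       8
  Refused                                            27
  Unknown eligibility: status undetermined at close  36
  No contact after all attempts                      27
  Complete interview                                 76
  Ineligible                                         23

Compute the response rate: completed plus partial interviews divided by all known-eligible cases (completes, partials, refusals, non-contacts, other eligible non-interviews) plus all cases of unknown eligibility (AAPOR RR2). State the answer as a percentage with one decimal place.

41.2%

Unknown if eligible = 19 + 36 = 55
Numerator → 76 + 6 = 82
Denom → 76 + 6 + 27 + 27 + 8 + 55 = 199
RR2 = 82 / 199 = 0.4121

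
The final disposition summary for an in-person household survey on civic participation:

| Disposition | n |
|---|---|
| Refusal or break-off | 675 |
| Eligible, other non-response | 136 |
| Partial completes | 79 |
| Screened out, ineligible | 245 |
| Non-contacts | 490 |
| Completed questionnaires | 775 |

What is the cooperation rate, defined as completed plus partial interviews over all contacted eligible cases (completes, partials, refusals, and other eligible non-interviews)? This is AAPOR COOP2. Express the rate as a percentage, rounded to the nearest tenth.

51.3%

Num = 775 + 79 = 854
Base = 775 + 79 + 675 + 136 = 1665
COOP2 = 854 / 1665 = 0.5129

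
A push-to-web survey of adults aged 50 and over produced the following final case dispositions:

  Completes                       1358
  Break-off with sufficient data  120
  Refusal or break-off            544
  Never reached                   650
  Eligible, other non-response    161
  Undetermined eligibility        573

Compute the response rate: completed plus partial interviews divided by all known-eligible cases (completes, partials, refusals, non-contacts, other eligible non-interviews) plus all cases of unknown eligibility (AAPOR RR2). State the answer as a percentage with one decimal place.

Num = 1358 + 120 = 1478
Base = 1358 + 120 + 544 + 650 + 161 + 573 = 3406
RR2 = 1478 / 3406 = 0.4339

43.4%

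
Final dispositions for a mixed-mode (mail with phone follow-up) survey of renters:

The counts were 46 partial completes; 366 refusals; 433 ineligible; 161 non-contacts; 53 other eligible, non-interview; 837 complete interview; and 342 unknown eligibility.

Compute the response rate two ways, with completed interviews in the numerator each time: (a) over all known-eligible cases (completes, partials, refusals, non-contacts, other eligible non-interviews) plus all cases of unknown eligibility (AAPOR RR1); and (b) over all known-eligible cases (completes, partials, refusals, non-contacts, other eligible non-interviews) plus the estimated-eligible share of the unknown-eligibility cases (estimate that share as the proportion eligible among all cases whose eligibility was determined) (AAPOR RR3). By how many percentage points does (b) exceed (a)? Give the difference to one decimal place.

Top → 837
Denom → 837 + 46 + 366 + 161 + 53 + 342 = 1805
RR1 = 837 / 1805 = 0.4637
Known eligible → 837 + 46 + 366 + 161 + 53 = 1463
e = 1463 / (1463 + 433) = 1463 / 1896 = 0.7716
Eligible share of unknowns → 0.7716 × 342 = 263.89
Denom → 1463 + 263.89 = 1726.89
RR3 = 837 / 1726.89 = 0.4847
Difference = 48.47 − 46.37 = 2.10 percentage points

2.1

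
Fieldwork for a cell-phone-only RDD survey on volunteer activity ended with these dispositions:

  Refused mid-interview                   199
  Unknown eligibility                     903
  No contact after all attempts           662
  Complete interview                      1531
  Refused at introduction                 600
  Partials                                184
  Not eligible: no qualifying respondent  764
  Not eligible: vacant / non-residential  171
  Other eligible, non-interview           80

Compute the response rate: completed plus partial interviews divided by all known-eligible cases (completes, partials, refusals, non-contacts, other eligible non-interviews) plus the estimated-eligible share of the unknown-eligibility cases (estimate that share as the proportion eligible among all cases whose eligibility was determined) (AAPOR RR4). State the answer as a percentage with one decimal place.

43.3%

Refused = 600 + 199 = 799
Out of scope = 764 + 171 = 935
Num → 1531 + 184 = 1715
Determined eligible → 1531 + 184 + 799 + 662 + 80 = 3256
e = 3256 / (3256 + 935) = 3256 / 4191 = 0.7769
e × U → 0.7769 × 903 = 701.54
Denominator → 3256 + 701.54 = 3957.54
RR4 = 1715 / 3957.54 = 0.4334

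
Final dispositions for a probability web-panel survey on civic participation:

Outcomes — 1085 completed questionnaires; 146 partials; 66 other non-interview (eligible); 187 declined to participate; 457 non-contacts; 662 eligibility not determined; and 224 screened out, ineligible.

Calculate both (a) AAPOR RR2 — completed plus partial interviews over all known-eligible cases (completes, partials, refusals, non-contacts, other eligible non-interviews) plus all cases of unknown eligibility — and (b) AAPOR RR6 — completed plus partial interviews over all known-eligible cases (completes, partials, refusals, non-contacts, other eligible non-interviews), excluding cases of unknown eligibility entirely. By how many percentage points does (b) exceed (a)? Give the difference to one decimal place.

16.1

Numerator → 1085 + 146 = 1231
Denom → 1085 + 146 + 187 + 457 + 66 + 662 = 2603
RR2 = 1231 / 2603 = 0.4729
Denom → 1085 + 146 + 187 + 457 + 66 = 1941
RR6 = 1231 / 1941 = 0.6342
Difference = 63.42 − 47.29 = 16.13 percentage points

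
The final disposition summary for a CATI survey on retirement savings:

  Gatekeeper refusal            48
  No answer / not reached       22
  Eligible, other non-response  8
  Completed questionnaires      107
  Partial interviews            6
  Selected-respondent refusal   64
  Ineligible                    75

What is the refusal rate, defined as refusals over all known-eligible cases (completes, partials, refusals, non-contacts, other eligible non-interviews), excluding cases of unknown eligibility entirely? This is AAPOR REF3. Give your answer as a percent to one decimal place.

Refusal or break-off = 48 + 64 = 112
Num → 112
Denominator → 107 + 6 + 112 + 22 + 8 = 255
REF3 = 112 / 255 = 0.4392

43.9%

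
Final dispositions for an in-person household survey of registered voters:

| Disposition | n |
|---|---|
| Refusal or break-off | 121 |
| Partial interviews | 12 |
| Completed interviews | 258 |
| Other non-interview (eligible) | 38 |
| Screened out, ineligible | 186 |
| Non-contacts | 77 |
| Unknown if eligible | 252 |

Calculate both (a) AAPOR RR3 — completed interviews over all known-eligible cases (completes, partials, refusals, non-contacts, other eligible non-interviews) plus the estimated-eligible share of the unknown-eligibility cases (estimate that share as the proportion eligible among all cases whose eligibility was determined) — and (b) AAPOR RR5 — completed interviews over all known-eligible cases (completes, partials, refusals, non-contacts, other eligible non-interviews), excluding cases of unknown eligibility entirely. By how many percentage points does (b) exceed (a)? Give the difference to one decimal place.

Numerator: 258
Known eligible: 258 + 12 + 121 + 77 + 38 = 506
e = 506 / (506 + 186) = 506 / 692 = 0.7312
Estimated eligible among unknowns: 0.7312 × 252 = 184.26
Base: 506 + 184.26 = 690.26
RR3 = 258 / 690.26 = 0.3738
Base: 258 + 12 + 121 + 77 + 38 = 506
RR5 = 258 / 506 = 0.5099
Difference = 50.99 − 37.38 = 13.61 percentage points

13.6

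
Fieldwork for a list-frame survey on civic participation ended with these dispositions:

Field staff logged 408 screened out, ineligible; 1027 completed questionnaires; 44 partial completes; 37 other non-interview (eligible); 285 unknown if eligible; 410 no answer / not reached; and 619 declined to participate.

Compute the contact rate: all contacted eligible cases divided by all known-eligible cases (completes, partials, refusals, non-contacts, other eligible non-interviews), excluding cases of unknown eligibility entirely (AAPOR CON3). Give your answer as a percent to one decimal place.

80.8%

Numerator: 1027 + 44 + 619 + 37 = 1727
Denominator: 1027 + 44 + 619 + 410 + 37 = 2137
CON3 = 1727 / 2137 = 0.8081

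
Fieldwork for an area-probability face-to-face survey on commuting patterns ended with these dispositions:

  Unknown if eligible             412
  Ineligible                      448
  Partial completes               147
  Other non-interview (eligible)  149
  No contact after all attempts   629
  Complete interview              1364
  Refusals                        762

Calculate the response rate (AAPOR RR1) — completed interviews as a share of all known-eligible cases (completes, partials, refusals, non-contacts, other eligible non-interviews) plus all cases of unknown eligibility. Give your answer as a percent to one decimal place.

Numerator: 1364
Denom: 1364 + 147 + 762 + 629 + 149 + 412 = 3463
RR1 = 1364 / 3463 = 0.3939

39.4%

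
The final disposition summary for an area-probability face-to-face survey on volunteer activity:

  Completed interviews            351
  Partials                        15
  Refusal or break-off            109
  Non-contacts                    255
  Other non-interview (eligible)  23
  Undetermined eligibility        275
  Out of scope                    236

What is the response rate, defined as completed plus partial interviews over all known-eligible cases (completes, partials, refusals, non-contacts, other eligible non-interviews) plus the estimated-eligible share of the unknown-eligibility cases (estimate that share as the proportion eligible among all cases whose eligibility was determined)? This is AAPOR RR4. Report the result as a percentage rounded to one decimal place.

38.0%

Num: 351 + 15 = 366
Eligible (known): 351 + 15 + 109 + 255 + 23 = 753
e = 753 / (753 + 236) = 753 / 989 = 0.7614
e × U: 0.7614 × 275 = 209.38
Base: 753 + 209.38 = 962.38
RR4 = 366 / 962.38 = 0.3803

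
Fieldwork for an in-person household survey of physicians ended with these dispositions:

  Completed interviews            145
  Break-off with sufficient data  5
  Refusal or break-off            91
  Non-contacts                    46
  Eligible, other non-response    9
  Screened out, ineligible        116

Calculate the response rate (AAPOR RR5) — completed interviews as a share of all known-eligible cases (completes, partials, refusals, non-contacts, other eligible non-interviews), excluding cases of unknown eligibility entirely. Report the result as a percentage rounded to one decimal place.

Num → 145
Denominator → 145 + 5 + 91 + 46 + 9 = 296
RR5 = 145 / 296 = 0.4899

49.0%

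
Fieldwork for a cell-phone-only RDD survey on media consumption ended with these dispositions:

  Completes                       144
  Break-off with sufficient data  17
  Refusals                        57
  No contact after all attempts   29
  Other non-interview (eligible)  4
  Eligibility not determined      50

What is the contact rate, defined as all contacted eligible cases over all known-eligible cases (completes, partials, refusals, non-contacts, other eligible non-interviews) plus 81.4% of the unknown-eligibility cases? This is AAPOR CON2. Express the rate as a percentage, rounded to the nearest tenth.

Num: 144 + 17 + 57 + 4 = 222
Determined eligible: 144 + 17 + 57 + 29 + 4 = 251
e × U: 0.8140 × 50 = 40.70
Base: 251 + 40.70 = 291.70
CON2 = 222 / 291.70 = 0.7611

76.1%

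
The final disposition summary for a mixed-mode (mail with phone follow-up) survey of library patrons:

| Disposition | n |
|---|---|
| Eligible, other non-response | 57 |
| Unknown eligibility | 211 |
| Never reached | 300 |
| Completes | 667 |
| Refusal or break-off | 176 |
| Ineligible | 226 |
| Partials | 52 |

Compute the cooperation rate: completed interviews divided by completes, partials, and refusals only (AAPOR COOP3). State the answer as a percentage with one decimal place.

Numerator: 667
Denominator: 667 + 52 + 176 = 895
COOP3 = 667 / 895 = 0.7453

74.5%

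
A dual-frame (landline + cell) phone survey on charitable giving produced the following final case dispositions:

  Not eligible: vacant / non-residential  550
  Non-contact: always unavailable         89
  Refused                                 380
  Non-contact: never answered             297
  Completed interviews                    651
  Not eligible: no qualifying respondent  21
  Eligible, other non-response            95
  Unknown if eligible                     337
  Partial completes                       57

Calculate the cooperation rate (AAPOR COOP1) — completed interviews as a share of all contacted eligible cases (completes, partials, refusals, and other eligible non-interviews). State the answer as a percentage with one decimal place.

Non-contacts = 297 + 89 = 386
Ineligible = 21 + 550 = 571
Top = 651
Denom = 651 + 57 + 380 + 95 = 1183
COOP1 = 651 / 1183 = 0.5503

55.0%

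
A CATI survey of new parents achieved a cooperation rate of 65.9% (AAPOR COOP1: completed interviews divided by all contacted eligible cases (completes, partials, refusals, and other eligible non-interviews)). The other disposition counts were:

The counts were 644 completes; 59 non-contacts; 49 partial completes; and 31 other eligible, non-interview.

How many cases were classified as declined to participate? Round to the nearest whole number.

253

COOP1 = 644 / D = 0.659
D = 644 / 0.659 = 977.2
Other denominator terms total 724
declined to participate = 977.2 − 724 ≈ 253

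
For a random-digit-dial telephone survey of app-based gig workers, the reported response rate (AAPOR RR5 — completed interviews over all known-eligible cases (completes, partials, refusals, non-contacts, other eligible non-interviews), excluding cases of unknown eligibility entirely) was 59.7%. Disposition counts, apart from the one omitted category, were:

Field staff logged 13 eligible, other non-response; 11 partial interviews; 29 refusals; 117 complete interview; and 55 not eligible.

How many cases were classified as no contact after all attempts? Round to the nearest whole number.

26

RR5 = 117 / D = 0.597
D = 117 / 0.597 = 196.0
Remaining denominator categories sum to 170
no contact after all attempts = 196.0 − 170 ≈ 26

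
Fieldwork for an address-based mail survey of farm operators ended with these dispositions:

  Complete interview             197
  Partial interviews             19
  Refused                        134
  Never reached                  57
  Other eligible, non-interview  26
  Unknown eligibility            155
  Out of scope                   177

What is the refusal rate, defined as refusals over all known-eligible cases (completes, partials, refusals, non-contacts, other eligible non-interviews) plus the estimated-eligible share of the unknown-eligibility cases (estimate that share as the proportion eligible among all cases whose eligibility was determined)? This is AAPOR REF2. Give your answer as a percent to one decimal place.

Numerator = 134
Eligible (known) = 197 + 19 + 134 + 57 + 26 = 433
e = 433 / (433 + 177) = 433 / 610 = 0.7098
Eligible share of unknowns = 0.7098 × 155 = 110.02
Denominator = 433 + 110.02 = 543.02
REF2 = 134 / 543.02 = 0.2468

24.7%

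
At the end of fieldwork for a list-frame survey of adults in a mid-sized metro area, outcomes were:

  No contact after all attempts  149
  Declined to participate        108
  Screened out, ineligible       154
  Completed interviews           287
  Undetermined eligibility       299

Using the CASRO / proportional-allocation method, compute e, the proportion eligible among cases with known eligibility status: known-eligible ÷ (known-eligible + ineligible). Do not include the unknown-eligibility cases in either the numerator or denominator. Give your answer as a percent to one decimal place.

77.9%

Known eligible → 287 + 108 + 149 = 544
e = 544 / (544 + 154) = 544 / 698 = 0.7794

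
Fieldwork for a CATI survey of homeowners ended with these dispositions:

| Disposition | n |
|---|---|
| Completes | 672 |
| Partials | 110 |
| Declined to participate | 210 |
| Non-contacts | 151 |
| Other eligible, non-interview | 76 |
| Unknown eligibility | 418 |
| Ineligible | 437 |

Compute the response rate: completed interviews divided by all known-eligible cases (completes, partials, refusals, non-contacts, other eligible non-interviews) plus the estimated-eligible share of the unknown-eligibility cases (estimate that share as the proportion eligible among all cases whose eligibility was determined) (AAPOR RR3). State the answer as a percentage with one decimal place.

Top: 672
Determined eligible: 672 + 110 + 210 + 151 + 76 = 1219
e = 1219 / (1219 + 437) = 1219 / 1656 = 0.7361
Eligible share of unknowns: 0.7361 × 418 = 307.69
Denominator: 1219 + 307.69 = 1526.69
RR3 = 672 / 1526.69 = 0.4402

44.0%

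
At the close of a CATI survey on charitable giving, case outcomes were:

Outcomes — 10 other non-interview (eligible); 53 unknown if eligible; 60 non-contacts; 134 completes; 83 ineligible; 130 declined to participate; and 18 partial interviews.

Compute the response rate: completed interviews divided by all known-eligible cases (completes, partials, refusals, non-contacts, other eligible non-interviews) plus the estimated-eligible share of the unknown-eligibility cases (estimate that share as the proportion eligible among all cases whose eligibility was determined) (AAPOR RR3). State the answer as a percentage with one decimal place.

33.9%

Num → 134
Known eligible → 134 + 18 + 130 + 60 + 10 = 352
e = 352 / (352 + 83) = 352 / 435 = 0.8092
Eligible share of unknowns → 0.8092 × 53 = 42.89
Denominator → 352 + 42.89 = 394.89
RR3 = 134 / 394.89 = 0.3393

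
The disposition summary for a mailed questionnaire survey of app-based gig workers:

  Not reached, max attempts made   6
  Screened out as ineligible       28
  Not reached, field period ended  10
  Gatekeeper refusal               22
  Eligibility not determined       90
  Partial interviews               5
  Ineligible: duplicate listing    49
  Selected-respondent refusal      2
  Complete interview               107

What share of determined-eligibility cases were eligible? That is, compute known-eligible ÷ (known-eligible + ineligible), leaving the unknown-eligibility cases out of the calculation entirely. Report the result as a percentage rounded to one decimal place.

Refused = 22 + 2 = 24
No contact after all attempts = 10 + 6 = 16
Screened out, ineligible = 28 + 49 = 77
Known eligible = 107 + 5 + 24 + 16 = 152
e = 152 / (152 + 77) = 152 / 229 = 0.6638

66.4%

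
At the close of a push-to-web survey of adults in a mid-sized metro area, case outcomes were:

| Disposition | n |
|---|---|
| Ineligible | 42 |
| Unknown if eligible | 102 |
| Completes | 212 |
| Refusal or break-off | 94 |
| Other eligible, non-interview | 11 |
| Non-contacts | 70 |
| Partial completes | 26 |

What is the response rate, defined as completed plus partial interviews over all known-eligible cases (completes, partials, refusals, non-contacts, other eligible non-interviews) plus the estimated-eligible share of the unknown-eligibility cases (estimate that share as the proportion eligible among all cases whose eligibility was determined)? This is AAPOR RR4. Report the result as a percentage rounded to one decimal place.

Numerator = 212 + 26 = 238
Determined eligible = 212 + 26 + 94 + 70 + 11 = 413
e = 413 / (413 + 42) = 413 / 455 = 0.9077
Eligible share of unknowns = 0.9077 × 102 = 92.59
Denom = 413 + 92.59 = 505.59
RR4 = 238 / 505.59 = 0.4707

47.1%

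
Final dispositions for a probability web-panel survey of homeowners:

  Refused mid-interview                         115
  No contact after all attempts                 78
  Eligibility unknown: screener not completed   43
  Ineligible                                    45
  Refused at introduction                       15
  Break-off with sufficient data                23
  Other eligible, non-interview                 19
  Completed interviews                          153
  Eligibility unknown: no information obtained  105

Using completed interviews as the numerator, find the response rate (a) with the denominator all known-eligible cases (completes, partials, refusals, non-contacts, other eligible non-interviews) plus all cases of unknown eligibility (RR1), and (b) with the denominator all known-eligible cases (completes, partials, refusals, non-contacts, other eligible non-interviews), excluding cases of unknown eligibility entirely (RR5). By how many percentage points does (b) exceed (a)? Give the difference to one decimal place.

10.2

Declined to participate = 15 + 115 = 130
Unknown eligibility = 43 + 105 = 148
Num → 153
Denom → 153 + 23 + 130 + 78 + 19 + 148 = 551
RR1 = 153 / 551 = 0.2777
Denom → 153 + 23 + 130 + 78 + 19 = 403
RR5 = 153 / 403 = 0.3797
Difference = 37.97 − 27.77 = 10.20 percentage points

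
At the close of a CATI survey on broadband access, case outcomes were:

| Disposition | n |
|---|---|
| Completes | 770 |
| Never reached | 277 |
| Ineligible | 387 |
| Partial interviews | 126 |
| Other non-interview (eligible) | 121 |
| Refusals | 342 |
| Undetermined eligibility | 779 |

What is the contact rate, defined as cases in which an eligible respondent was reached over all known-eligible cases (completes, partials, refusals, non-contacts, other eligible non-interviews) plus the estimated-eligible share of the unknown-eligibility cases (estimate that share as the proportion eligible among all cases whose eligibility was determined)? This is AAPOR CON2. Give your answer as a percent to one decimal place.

Numerator → 770 + 126 + 342 + 121 = 1359
Eligible (known) → 770 + 126 + 342 + 277 + 121 = 1636
e = 1636 / (1636 + 387) = 1636 / 2023 = 0.8087
Estimated eligible among unknowns → 0.8087 × 779 = 629.98
Denominator → 1636 + 629.98 = 2265.98
CON2 = 1359 / 2265.98 = 0.5997

60.0%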